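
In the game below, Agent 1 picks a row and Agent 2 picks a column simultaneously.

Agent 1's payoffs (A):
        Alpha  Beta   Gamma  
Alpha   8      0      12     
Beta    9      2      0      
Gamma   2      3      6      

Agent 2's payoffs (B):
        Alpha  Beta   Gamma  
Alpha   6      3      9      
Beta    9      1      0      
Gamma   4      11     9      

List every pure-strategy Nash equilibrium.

Check mutual best responses: a cell is a NE iff neither player can gain by unilaterally deviating.
Agent 1's best responses — vs Alpha: Beta (payoff 9); vs Beta: Gamma (payoff 3); vs Gamma: Alpha (payoff 12).
Agent 2's best responses — vs Alpha: Gamma (payoff 9); vs Beta: Alpha (payoff 9); vs Gamma: Beta (payoff 11).
Mutual best responses occur at (Alpha, Gamma), (Beta, Alpha), and (Gamma, Beta); at each, neither player gains by switching.

(Alpha, Gamma), (Beta, Alpha), and (Gamma, Beta)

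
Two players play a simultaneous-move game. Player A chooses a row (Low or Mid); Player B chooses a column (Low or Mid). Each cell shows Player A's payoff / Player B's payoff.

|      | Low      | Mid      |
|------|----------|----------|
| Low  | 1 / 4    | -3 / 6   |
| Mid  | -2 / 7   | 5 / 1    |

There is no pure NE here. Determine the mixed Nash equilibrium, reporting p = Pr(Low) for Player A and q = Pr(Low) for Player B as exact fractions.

Each player's mixing probability is pinned down by making the *other* player indifferent.
Player B indifferent between Low and Mid: p·4 + (1−p)·7 = p·6 + (1−p)·1 ⟹ 7 + (-3)p = 1 + 5p ⟹ p = 3/4.
Player A indifferent between Low and Mid: q·1 + (1−q)·(-3) = q·(-2) + (1−q)·5 ⟹ (-3) + 4q = 5 + (-7)q ⟹ q = 8/11.

p = 3/4, q = 8/11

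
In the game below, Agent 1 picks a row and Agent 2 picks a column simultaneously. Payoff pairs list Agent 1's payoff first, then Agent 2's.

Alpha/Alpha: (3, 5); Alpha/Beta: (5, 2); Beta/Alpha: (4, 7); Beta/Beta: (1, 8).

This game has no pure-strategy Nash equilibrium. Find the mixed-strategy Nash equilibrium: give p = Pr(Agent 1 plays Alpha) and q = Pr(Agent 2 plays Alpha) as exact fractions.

Each player's mixing probability is pinned down by making the *other* player indifferent.
Agent 2 indifferent between Alpha and Beta: p·5 + (1−p)·7 = p·2 + (1−p)·8 ⟹ 7 + (-2)p = 8 + (-6)p ⟹ p = 1/4.
Agent 1 indifferent between Alpha and Beta: q·3 + (1−q)·5 = q·4 + (1−q)·1 ⟹ 5 + (-2)q = 1 + 3q ⟹ q = 4/5.

p = 1/4, q = 4/5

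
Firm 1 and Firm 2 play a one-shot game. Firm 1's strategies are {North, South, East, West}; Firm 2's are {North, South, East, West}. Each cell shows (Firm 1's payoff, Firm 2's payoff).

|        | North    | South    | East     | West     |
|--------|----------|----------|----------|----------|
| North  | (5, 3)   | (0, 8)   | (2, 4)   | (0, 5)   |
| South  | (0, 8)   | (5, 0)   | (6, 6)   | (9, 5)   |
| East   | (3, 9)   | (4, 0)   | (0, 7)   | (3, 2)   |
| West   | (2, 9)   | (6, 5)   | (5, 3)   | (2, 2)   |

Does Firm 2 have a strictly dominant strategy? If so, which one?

Check whether one of Firm 2's strategies beats all alternatives regardless of what the opponent does.
North is not dominant: against North, South gives 8 > 3.
South is not dominant: against South, North gives 8 > 0.
East is not dominant: against North, South gives 8 > 4.
West is not dominant: against North, South gives 8 > 5.
No single strategy is best against every opponent action.

None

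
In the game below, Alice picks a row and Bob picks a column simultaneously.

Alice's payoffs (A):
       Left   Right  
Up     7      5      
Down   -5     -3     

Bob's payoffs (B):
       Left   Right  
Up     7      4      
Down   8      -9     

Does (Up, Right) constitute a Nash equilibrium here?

Holding Bob at Right: Alice gets 5 from Up, versus -3 from Down. No profitable deviation for Alice.
Holding Alice at Up: Bob gets 4 from Right but could get 7 by switching to Left. Bob has a profitable deviation.

No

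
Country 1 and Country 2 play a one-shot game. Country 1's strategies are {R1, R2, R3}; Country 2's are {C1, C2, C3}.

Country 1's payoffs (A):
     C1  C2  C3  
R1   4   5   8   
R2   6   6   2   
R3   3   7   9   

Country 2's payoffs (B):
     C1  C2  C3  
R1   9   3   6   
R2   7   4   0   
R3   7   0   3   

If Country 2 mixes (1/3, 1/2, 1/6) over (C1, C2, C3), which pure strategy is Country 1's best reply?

R3

Country 1's best reply maximizes expected payoff against the mix.
R1: (1/3)·4 + (1/2)·5 + (1/6)·8 = 31/6
R2: (1/3)·6 + (1/2)·6 + (1/6)·2 = 16/3
R3: (1/3)·3 + (1/2)·7 + (1/6)·9 = 6
Highest expected payoff is 6, from R3.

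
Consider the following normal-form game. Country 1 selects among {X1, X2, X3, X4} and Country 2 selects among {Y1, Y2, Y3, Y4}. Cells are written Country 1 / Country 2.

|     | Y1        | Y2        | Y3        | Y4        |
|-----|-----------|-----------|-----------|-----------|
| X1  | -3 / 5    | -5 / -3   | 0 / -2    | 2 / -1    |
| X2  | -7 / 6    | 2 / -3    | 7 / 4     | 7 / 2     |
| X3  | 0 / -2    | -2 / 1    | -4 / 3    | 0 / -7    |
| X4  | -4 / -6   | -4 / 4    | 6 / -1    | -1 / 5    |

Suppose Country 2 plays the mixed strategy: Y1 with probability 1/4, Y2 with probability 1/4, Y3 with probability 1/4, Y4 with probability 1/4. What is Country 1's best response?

X2

Country 1's best reply maximizes expected payoff against the mix.
X1: (1/4)·(-3) + (1/4)·(-5) + (1/4)·0 + (1/4)·2 = -3/2
X2: (1/4)·(-7) + (1/4)·2 + (1/4)·7 + (1/4)·7 = 9/4
X3: (1/4)·0 + (1/4)·(-2) + (1/4)·(-4) + (1/4)·0 = -3/2
X4: (1/4)·(-4) + (1/4)·(-4) + (1/4)·6 + (1/4)·(-1) = -3/4
Highest expected payoff is 9/4, from X2.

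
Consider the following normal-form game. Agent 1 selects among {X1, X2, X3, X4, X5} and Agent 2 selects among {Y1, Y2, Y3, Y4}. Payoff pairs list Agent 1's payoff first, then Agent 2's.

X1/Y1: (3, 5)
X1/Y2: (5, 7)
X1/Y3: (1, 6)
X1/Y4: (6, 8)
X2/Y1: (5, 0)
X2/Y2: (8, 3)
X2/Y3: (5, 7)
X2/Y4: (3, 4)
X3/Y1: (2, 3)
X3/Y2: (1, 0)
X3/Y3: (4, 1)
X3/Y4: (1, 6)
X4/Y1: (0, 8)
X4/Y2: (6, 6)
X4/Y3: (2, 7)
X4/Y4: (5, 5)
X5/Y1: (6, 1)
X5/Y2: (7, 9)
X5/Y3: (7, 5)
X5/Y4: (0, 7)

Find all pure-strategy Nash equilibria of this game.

A profile is a Nash equilibrium when each player is best-responding to the other.
Agent 1's best responses — vs Y1: X5 (payoff 6); vs Y2: X2 (payoff 8); vs Y3: X5 (payoff 7); vs Y4: X1 (payoff 6).
Agent 2's best responses — vs X1: Y4 (payoff 8); vs X2: Y3 (payoff 7); vs X3: Y4 (payoff 6); vs X4: Y1 (payoff 8); vs X5: Y2 (payoff 9).
The only mutual best response is (X1, Y4); neither player gains by switching there.

(X1, Y4)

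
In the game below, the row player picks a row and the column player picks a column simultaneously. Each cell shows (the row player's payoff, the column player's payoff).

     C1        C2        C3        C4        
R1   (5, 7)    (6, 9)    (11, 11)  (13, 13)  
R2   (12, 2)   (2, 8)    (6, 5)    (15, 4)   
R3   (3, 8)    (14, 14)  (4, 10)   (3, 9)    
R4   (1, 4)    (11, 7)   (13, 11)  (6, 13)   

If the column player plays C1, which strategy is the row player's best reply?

R2

With the column player fixed at C1, the row player's payoffs are: R1 → 5, R2 → 12, R3 → 3, R4 → 1.
The maximum is 12, achieved by R2.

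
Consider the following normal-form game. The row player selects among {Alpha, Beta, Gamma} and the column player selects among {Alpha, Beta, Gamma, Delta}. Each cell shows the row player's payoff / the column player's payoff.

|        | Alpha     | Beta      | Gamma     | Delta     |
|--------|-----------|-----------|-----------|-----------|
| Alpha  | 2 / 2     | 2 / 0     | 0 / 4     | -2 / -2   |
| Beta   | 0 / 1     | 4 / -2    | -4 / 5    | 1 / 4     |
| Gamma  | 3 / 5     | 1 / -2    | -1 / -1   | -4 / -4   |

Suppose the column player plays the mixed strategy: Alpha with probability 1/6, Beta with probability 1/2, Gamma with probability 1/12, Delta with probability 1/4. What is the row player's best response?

Compute the row player's expected payoff from each pure strategy against the given mix.
Alpha: (1/6)·2 + (1/2)·2 + (1/12)·0 + (1/4)·(-2) = 5/6
Beta: (1/6)·0 + (1/2)·4 + (1/12)·(-4) + (1/4)·1 = 23/12
Gamma: (1/6)·3 + (1/2)·1 + (1/12)·(-1) + (1/4)·(-4) = -1/12
Highest expected payoff is 23/12, from Beta.

Beta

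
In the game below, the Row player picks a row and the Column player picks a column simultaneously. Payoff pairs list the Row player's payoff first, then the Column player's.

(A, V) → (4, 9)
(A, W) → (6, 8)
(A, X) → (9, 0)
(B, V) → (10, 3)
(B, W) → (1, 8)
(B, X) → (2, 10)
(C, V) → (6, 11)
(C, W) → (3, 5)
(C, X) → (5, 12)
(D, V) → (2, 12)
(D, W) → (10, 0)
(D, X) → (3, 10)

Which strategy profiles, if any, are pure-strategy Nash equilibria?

A profile is a Nash equilibrium when each player is best-responding to the other.
The Row player's best responses — vs V: B (payoff 10); vs W: D (payoff 10); vs X: A (payoff 9).
The Column player's best responses — vs A: V (payoff 9); vs B: X (payoff 10); vs C: X (payoff 12); vs D: V (payoff 12).
No cell has both players best-responding. For instance, the Row player's best reply to W is D, but against D the Column player prefers V over W.

No pure-strategy Nash equilibrium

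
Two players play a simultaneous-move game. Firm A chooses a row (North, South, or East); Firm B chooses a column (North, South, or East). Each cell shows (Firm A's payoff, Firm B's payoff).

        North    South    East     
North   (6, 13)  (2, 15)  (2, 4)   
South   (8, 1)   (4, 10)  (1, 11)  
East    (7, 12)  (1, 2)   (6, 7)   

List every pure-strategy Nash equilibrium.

No pure-strategy Nash equilibrium

Find each player's best response to every opponent strategy; NE are the intersections.
Firm A's best responses — vs North: South (payoff 8); vs South: South (payoff 4); vs East: East (payoff 6).
Firm B's best responses — vs North: South (payoff 15); vs South: East (payoff 11); vs East: North (payoff 12).
No cell has both players best-responding. For instance, Firm A's best reply to South is South, but against South Firm B prefers East over South.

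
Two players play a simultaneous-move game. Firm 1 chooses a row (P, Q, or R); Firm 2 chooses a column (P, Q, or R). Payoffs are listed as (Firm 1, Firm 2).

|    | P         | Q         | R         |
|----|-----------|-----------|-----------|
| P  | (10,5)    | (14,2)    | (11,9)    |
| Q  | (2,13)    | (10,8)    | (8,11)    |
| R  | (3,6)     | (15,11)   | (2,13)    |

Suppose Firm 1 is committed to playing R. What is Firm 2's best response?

R

With Firm 1 fixed at R, Firm 2's payoffs are: P → 6, Q → 11, R → 13.
The maximum is 13, achieved by R.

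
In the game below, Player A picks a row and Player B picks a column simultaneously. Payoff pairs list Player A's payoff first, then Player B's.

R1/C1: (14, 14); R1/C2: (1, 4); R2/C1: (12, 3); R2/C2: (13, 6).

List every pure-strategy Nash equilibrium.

Find each player's best response to every opponent strategy; NE are the intersections.
Player A's best responses — vs C1: R1 (payoff 14); vs C2: R2 (payoff 13).
Player B's best responses — vs R1: C1 (payoff 14); vs R2: C2 (payoff 6).
Mutual best responses occur at (R1, C1) and (R2, C2); at each, neither player gains by switching.

(R1, C1) and (R2, C2)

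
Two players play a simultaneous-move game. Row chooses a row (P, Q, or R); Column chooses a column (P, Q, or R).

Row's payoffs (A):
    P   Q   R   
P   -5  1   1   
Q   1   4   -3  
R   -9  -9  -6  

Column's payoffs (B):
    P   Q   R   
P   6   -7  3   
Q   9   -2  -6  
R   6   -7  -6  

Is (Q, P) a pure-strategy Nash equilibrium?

Holding Column at P: Row gets 1 from Q, versus -5 from P, -9 from R. No profitable deviation for Row.
Holding Row at Q: Column gets 9 from P, versus -2 from Q, -6 from R. No profitable deviation for Column either.

Yes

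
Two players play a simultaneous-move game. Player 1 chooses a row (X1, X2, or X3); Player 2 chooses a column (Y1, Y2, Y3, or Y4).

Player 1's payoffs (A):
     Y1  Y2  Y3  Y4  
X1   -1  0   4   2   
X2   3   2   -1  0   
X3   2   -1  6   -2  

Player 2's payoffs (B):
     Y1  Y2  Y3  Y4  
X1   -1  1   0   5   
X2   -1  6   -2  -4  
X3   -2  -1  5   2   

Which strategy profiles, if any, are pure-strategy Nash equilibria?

Check mutual best responses: a cell is a NE iff neither player can gain by unilaterally deviating.
Player 1's best responses — vs Y1: X2 (payoff 3); vs Y2: X2 (payoff 2); vs Y3: X3 (payoff 6); vs Y4: X1 (payoff 2).
Player 2's best responses — vs X1: Y4 (payoff 5); vs X2: Y2 (payoff 6); vs X3: Y3 (payoff 5).
Mutual best responses occur at (X1, Y4), (X2, Y2), and (X3, Y3); at each, neither player gains by switching.

(X1, Y4), (X2, Y2), and (X3, Y3)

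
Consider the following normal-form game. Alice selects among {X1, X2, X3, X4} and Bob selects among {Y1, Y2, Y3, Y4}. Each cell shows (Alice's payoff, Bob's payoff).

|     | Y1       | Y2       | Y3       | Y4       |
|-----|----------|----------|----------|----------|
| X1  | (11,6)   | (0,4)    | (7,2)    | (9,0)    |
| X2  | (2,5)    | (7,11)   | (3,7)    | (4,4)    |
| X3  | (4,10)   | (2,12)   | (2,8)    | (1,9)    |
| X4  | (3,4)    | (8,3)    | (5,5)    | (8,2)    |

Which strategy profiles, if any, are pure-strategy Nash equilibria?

(X1, Y1)

A profile is a Nash equilibrium when each player is best-responding to the other.
Alice's best responses — vs Y1: X1 (payoff 11); vs Y2: X4 (payoff 8); vs Y3: X1 (payoff 7); vs Y4: X1 (payoff 9).
Bob's best responses — vs X1: Y1 (payoff 6); vs X2: Y2 (payoff 11); vs X3: Y2 (payoff 12); vs X4: Y3 (payoff 5).
The only mutual best response is (X1, Y1); neither player gains by switching there.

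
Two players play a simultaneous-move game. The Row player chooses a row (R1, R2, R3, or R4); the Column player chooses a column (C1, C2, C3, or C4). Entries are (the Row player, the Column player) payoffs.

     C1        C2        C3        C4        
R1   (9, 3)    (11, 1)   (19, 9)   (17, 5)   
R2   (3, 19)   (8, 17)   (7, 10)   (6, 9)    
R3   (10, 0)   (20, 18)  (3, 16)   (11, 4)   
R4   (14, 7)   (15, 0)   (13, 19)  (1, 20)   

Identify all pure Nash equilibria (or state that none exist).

(R1, C3) and (R3, C2)

Find each player's best response to every opponent strategy; NE are the intersections.
The Row player's best responses — vs C1: R4 (payoff 14); vs C2: R3 (payoff 20); vs C3: R1 (payoff 19); vs C4: R1 (payoff 17).
The Column player's best responses — vs R1: C3 (payoff 9); vs R2: C1 (payoff 19); vs R3: C2 (payoff 18); vs R4: C4 (payoff 20).
Mutual best responses occur at (R1, C3) and (R3, C2); at each, neither player gains by switching.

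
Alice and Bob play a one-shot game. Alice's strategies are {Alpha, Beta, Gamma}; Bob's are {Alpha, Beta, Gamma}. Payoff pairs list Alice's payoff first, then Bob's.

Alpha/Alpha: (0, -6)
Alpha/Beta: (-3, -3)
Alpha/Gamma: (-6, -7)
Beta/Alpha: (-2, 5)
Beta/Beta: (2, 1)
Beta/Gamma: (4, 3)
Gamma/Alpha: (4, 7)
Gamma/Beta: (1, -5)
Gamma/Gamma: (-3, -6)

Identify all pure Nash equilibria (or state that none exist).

(Gamma, Alpha)

Check mutual best responses: a cell is a NE iff neither player can gain by unilaterally deviating.
Alice's best responses — vs Alpha: Gamma (payoff 4); vs Beta: Beta (payoff 2); vs Gamma: Beta (payoff 4).
Bob's best responses — vs Alpha: Beta (payoff -3); vs Beta: Alpha (payoff 5); vs Gamma: Alpha (payoff 7).
The only mutual best response is (Gamma, Alpha); neither player gains by switching there.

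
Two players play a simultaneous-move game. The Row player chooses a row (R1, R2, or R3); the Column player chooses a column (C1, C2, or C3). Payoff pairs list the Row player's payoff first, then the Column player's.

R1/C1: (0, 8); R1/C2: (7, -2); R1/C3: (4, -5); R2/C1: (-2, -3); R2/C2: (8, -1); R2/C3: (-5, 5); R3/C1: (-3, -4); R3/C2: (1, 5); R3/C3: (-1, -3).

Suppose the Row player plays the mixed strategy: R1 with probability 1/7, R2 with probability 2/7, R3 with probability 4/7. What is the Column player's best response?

C2

The Column player's best reply maximizes expected payoff against the mix.
C1: (1/7)·8 + (2/7)·(-3) + (4/7)·(-4) = -2
C2: (1/7)·(-2) + (2/7)·(-1) + (4/7)·5 = 16/7
C3: (1/7)·(-5) + (2/7)·5 + (4/7)·(-3) = -1
Highest expected payoff is 16/7, from C2.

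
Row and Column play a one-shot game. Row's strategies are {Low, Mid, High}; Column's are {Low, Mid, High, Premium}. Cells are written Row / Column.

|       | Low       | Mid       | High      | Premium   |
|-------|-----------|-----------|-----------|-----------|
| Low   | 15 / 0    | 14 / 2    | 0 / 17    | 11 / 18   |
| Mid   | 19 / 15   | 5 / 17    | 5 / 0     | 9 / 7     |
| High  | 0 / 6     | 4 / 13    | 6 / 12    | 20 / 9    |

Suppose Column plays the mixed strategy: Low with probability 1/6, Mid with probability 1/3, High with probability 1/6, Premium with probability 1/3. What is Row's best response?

Low

Compute Row's expected payoff from each pure strategy against the given mix.
Low: (1/6)·15 + (1/3)·14 + (1/6)·0 + (1/3)·11 = 65/6
Mid: (1/6)·19 + (1/3)·5 + (1/6)·5 + (1/3)·9 = 26/3
High: (1/6)·0 + (1/3)·4 + (1/6)·6 + (1/3)·20 = 9
Highest expected payoff is 65/6, from Low.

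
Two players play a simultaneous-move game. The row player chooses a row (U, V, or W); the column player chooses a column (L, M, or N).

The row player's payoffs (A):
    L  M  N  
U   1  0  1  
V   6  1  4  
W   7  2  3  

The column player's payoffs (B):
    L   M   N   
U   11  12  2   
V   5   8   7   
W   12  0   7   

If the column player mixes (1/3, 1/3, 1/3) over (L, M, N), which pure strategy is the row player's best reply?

The row player's best reply maximizes expected payoff against the mix.
U: (1/3)·1 + (1/3)·0 + (1/3)·1 = 2/3
V: (1/3)·6 + (1/3)·1 + (1/3)·4 = 11/3
W: (1/3)·7 + (1/3)·2 + (1/3)·3 = 4
Highest expected payoff is 4, from W.

W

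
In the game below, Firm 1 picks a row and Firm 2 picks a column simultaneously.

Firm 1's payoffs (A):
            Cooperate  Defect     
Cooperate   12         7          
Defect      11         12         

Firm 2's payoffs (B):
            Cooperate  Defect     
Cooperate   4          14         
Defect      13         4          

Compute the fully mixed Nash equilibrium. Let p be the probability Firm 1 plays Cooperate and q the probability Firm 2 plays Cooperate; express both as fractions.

p = 9/19, q = 5/6

In a mixed NE each player is indifferent between their pure strategies, so the opponent's mix sets the indifference.
Firm 2 indifferent between Cooperate and Defect: p·4 + (1−p)·13 = p·14 + (1−p)·4 ⟹ 13 + (-9)p = 4 + 10p ⟹ p = 9/19.
Firm 1 indifferent between Cooperate and Defect: q·12 + (1−q)·7 = q·11 + (1−q)·12 ⟹ 7 + 5q = 12 + (-1)q ⟹ q = 5/6.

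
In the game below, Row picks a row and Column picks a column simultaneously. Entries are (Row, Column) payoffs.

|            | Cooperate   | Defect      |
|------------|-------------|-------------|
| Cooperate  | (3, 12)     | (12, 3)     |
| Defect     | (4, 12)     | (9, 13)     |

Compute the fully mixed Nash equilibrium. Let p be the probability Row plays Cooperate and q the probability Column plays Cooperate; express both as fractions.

p = 1/10, q = 3/4

Each player's mixing probability is pinned down by making the *other* player indifferent.
Column indifferent between Cooperate and Defect: p·12 + (1−p)·12 = p·3 + (1−p)·13 ⟹ 12 + 0p = 13 + (-10)p ⟹ p = 1/10.
Row indifferent between Cooperate and Defect: q·3 + (1−q)·12 = q·4 + (1−q)·9 ⟹ 12 + (-9)q = 9 + (-5)q ⟹ q = 3/4.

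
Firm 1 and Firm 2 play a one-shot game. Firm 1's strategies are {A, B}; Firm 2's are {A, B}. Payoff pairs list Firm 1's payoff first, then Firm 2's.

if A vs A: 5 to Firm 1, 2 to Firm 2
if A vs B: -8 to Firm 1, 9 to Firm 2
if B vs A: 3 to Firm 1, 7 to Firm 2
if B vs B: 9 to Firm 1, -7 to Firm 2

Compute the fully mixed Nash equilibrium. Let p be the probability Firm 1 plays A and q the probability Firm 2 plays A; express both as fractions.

In a mixed NE each player is indifferent between their pure strategies, so the opponent's mix sets the indifference.
Firm 2 indifferent between A and B: p·2 + (1−p)·7 = p·9 + (1−p)·(-7) ⟹ 7 + (-5)p = (-7) + 16p ⟹ p = 2/3.
Firm 1 indifferent between A and B: q·5 + (1−q)·(-8) = q·3 + (1−q)·9 ⟹ (-8) + 13q = 9 + (-6)q ⟹ q = 17/19.

p = 2/3, q = 17/19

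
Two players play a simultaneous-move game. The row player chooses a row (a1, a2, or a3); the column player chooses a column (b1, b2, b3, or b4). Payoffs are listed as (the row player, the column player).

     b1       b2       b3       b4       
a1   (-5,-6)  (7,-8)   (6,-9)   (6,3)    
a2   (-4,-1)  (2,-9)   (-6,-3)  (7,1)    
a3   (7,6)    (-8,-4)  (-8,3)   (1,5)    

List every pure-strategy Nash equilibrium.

Find each player's best response to every opponent strategy; NE are the intersections.
The row player's best responses — vs b1: a3 (payoff 7); vs b2: a1 (payoff 7); vs b3: a1 (payoff 6); vs b4: a2 (payoff 7).
The column player's best responses — vs a1: b4 (payoff 3); vs a2: b4 (payoff 1); vs a3: b1 (payoff 6).
Mutual best responses occur at (a2, b4) and (a3, b1); at each, neither player gains by switching.

(a2, b4) and (a3, b1)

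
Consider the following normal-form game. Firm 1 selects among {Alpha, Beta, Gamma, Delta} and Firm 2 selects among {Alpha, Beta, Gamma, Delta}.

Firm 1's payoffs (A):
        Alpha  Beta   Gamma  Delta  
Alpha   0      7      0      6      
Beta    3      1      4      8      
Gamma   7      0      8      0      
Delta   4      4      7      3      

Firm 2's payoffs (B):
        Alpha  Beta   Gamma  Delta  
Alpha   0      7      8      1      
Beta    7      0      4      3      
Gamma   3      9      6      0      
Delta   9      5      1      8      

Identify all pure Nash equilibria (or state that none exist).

Check mutual best responses: a cell is a NE iff neither player can gain by unilaterally deviating.
Firm 1's best responses — vs Alpha: Gamma (payoff 7); vs Beta: Alpha (payoff 7); vs Gamma: Gamma (payoff 8); vs Delta: Beta (payoff 8).
Firm 2's best responses — vs Alpha: Gamma (payoff 8); vs Beta: Alpha (payoff 7); vs Gamma: Beta (payoff 9); vs Delta: Alpha (payoff 9).
No cell has both players best-responding. For instance, Firm 1's best reply to Alpha is Gamma, but against Gamma Firm 2 prefers Beta over Alpha.

None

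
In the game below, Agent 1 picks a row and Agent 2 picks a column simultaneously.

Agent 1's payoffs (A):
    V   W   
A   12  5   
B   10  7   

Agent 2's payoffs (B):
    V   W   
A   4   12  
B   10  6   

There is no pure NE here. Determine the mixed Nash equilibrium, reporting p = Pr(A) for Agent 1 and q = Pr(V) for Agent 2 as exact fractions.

Each player's mixing probability is pinned down by making the *other* player indifferent.
Agent 2 indifferent between V and W: p·4 + (1−p)·10 = p·12 + (1−p)·6 ⟹ 10 + (-6)p = 6 + 6p ⟹ p = 1/3.
Agent 1 indifferent between A and B: q·12 + (1−q)·5 = q·10 + (1−q)·7 ⟹ 5 + 7q = 7 + 3q ⟹ q = 1/2.

p = 1/3, q = 1/2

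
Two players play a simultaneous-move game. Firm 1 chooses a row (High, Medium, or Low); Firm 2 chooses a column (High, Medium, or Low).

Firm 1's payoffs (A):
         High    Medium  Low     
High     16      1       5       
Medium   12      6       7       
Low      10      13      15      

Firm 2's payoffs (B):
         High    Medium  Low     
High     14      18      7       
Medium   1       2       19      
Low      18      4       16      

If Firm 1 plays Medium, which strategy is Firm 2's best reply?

Low

With Firm 1 fixed at Medium, Firm 2's payoffs are: High → 1, Medium → 2, Low → 19.
The maximum is 19, achieved by Low.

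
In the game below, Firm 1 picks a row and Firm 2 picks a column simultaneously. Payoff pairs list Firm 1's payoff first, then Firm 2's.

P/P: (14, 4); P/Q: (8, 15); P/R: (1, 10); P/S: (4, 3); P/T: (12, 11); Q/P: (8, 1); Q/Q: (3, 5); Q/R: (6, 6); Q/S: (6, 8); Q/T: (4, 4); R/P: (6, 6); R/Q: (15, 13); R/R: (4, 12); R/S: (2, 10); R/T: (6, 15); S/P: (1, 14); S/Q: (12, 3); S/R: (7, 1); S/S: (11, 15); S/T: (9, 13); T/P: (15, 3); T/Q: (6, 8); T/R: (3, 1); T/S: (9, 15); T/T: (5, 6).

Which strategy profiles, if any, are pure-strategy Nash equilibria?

Find each player's best response to every opponent strategy; NE are the intersections.
Firm 1's best responses — vs P: T (payoff 15); vs Q: R (payoff 15); vs R: S (payoff 7); vs S: S (payoff 11); vs T: P (payoff 12).
Firm 2's best responses — vs P: Q (payoff 15); vs Q: S (payoff 8); vs R: T (payoff 15); vs S: S (payoff 15); vs T: S (payoff 15).
The only mutual best response is (S, S); neither player gains by switching there.

(S, S)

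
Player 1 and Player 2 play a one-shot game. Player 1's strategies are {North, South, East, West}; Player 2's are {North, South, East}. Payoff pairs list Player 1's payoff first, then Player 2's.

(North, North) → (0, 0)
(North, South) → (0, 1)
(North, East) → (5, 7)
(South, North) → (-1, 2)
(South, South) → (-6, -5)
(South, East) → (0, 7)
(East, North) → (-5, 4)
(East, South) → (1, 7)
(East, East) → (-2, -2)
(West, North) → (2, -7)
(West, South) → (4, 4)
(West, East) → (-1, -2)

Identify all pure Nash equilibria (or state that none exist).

Check mutual best responses: a cell is a NE iff neither player can gain by unilaterally deviating.
Player 1's best responses — vs North: West (payoff 2); vs South: West (payoff 4); vs East: North (payoff 5).
Player 2's best responses — vs North: East (payoff 7); vs South: East (payoff 7); vs East: South (payoff 7); vs West: South (payoff 4).
Mutual best responses occur at (North, East) and (West, South); at each, neither player gains by switching.

(North, East) and (West, South)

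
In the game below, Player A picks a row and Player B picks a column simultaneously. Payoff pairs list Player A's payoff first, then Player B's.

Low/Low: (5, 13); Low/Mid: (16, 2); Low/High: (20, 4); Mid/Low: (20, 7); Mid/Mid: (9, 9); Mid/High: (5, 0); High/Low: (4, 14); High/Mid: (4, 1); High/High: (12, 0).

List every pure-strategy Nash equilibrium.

None

Find each player's best response to every opponent strategy; NE are the intersections.
Player A's best responses — vs Low: Mid (payoff 20); vs Mid: Low (payoff 16); vs High: Low (payoff 20).
Player B's best responses — vs Low: Low (payoff 13); vs Mid: Mid (payoff 9); vs High: Low (payoff 14).
No cell has both players best-responding. For instance, Player A's best reply to Low is Mid, but against Mid Player B prefers Mid over Low.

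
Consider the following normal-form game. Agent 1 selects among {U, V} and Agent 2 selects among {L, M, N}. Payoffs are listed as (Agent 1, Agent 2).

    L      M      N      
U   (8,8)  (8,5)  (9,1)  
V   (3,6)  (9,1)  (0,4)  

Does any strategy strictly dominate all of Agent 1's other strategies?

No strictly dominant strategy

A strategy is strictly dominant if it gives Agent 1 a strictly higher payoff than every other strategy, against every choice by the opponent.
U is not dominant: against M, V gives 9 > 8.
V is not dominant: against L, U gives 8 > 3.
No single strategy is best against every opponent action.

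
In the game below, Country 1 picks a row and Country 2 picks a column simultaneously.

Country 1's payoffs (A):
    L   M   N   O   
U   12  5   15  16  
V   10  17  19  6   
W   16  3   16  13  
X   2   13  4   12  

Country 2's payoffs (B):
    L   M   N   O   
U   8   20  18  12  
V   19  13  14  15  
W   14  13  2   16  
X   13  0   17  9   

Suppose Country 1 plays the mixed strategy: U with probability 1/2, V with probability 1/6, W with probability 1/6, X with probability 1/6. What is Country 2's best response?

Compute Country 2's expected payoff from each pure strategy against the given mix.
L: (1/2)·8 + (1/6)·19 + (1/6)·14 + (1/6)·13 = 35/3
M: (1/2)·20 + (1/6)·13 + (1/6)·13 + (1/6)·0 = 43/3
N: (1/2)·18 + (1/6)·14 + (1/6)·2 + (1/6)·17 = 29/2
O: (1/2)·12 + (1/6)·15 + (1/6)·16 + (1/6)·9 = 38/3
Highest expected payoff is 29/2, from N.

N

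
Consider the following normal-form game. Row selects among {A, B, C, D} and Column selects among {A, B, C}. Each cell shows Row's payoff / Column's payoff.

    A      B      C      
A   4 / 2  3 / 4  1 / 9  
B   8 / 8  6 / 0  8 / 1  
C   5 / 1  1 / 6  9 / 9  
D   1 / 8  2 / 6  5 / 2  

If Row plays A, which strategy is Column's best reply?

C

With Row fixed at A, Column's payoffs are: A → 2, B → 4, C → 9.
The maximum is 9, achieved by C.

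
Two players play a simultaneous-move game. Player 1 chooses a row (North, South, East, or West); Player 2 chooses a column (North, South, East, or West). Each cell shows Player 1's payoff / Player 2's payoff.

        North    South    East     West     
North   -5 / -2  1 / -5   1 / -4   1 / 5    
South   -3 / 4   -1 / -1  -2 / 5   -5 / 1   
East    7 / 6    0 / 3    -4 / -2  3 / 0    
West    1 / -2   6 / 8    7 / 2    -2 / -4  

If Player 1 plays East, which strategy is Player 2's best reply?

With Player 1 fixed at East, Player 2's payoffs are: North → 6, South → 3, East → -2, West → 0.
The maximum is 6, achieved by North.

North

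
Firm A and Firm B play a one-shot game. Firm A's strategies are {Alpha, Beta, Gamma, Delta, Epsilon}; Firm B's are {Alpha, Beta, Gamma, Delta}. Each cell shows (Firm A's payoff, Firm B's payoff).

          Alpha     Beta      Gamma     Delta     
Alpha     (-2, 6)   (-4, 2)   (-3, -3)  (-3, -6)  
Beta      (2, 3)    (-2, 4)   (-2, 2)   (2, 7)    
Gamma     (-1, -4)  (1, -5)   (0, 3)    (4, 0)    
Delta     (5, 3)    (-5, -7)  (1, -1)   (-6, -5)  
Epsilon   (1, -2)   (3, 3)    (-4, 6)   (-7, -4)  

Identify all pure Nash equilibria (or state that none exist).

A profile is a Nash equilibrium when each player is best-responding to the other.
Firm A's best responses — vs Alpha: Delta (payoff 5); vs Beta: Epsilon (payoff 3); vs Gamma: Delta (payoff 1); vs Delta: Gamma (payoff 4).
Firm B's best responses — vs Alpha: Alpha (payoff 6); vs Beta: Delta (payoff 7); vs Gamma: Gamma (payoff 3); vs Delta: Alpha (payoff 3); vs Epsilon: Gamma (payoff 6).
The only mutual best response is (Delta, Alpha); neither player gains by switching there.

(Delta, Alpha)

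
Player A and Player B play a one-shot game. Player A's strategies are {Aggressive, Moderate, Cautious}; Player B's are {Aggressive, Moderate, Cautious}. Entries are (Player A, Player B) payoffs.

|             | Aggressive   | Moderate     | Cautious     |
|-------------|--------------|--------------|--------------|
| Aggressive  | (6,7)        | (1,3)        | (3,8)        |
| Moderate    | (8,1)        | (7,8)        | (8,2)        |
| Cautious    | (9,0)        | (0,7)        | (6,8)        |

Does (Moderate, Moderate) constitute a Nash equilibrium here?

Yes

Holding Player B at Moderate: Player A gets 7 from Moderate, versus 1 from Aggressive, 0 from Cautious. No profitable deviation for Player A.
Holding Player A at Moderate: Player B gets 8 from Moderate, versus 1 from Aggressive, 2 from Cautious. No profitable deviation for Player B either.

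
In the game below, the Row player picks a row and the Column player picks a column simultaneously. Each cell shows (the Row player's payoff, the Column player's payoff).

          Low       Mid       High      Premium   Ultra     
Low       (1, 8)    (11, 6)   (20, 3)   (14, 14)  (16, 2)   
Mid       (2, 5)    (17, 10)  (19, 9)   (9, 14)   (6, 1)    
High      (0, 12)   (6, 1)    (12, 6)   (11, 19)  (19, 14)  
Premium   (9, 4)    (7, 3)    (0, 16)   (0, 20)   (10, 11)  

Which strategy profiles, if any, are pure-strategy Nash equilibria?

(Low, Premium)

Check mutual best responses: a cell is a NE iff neither player can gain by unilaterally deviating.
The Row player's best responses — vs Low: Premium (payoff 9); vs Mid: Mid (payoff 17); vs High: Low (payoff 20); vs Premium: Low (payoff 14); vs Ultra: High (payoff 19).
The Column player's best responses — vs Low: Premium (payoff 14); vs Mid: Premium (payoff 14); vs High: Premium (payoff 19); vs Premium: Premium (payoff 20).
The only mutual best response is (Low, Premium); neither player gains by switching there.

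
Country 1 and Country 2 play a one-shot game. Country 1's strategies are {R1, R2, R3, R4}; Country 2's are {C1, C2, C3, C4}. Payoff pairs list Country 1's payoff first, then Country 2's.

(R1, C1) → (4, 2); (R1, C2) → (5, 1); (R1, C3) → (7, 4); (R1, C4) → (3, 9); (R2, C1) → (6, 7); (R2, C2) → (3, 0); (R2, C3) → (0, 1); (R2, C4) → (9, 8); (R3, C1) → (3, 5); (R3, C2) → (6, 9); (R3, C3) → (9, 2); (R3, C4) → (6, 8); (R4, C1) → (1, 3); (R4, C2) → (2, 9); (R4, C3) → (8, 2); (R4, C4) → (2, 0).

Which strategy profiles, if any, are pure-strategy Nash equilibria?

Check mutual best responses: a cell is a NE iff neither player can gain by unilaterally deviating.
Country 1's best responses — vs C1: R2 (payoff 6); vs C2: R3 (payoff 6); vs C3: R3 (payoff 9); vs C4: R2 (payoff 9).
Country 2's best responses — vs R1: C4 (payoff 9); vs R2: C4 (payoff 8); vs R3: C2 (payoff 9); vs R4: C2 (payoff 9).
Mutual best responses occur at (R2, C4) and (R3, C2); at each, neither player gains by switching.

(R2, C4) and (R3, C2)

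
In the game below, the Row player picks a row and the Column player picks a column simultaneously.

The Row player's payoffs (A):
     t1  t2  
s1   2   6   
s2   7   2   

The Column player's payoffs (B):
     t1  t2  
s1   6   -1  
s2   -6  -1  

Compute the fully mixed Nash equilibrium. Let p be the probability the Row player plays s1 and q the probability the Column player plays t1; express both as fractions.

p = 5/12, q = 4/9

In a mixed NE each player is indifferent between their pure strategies, so the opponent's mix sets the indifference.
The Column player indifferent between t1 and t2: p·6 + (1−p)·(-6) = p·(-1) + (1−p)·(-1) ⟹ (-6) + 12p = (-1) + 0p ⟹ p = 5/12.
The Row player indifferent between s1 and s2: q·2 + (1−q)·6 = q·7 + (1−q)·2 ⟹ 6 + (-4)q = 2 + 5q ⟹ q = 4/9.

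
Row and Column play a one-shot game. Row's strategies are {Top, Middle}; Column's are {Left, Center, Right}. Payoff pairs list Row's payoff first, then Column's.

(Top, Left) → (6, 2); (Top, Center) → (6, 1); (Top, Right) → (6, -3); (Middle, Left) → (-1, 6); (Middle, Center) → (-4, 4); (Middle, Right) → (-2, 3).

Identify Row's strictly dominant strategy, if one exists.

Top

Check whether one of Row's strategies beats all alternatives regardless of what the opponent does.
Top strictly dominates: vs Left: 6 > -1; vs Center: 6 > -4; vs Right: 6 > -2.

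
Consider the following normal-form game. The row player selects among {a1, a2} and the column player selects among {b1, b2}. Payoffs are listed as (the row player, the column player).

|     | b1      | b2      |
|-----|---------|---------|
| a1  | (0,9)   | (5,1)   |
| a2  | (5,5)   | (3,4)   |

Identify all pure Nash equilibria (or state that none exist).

(a2, b1)

Check mutual best responses: a cell is a NE iff neither player can gain by unilaterally deviating.
The row player's best responses — vs b1: a2 (payoff 5); vs b2: a1 (payoff 5).
The column player's best responses — vs a1: b1 (payoff 9); vs a2: b1 (payoff 5).
The only mutual best response is (a2, b1); neither player gains by switching there.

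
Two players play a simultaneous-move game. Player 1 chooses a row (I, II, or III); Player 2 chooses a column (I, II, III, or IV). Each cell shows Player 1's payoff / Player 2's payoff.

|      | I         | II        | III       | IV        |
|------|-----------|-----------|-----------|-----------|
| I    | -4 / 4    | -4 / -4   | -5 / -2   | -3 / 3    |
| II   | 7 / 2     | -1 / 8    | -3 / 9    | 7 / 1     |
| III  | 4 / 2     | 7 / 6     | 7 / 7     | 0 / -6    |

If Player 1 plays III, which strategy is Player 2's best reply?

With Player 1 fixed at III, Player 2's payoffs are: I → 2, II → 6, III → 7, IV → -6.
The maximum is 7, achieved by III.

III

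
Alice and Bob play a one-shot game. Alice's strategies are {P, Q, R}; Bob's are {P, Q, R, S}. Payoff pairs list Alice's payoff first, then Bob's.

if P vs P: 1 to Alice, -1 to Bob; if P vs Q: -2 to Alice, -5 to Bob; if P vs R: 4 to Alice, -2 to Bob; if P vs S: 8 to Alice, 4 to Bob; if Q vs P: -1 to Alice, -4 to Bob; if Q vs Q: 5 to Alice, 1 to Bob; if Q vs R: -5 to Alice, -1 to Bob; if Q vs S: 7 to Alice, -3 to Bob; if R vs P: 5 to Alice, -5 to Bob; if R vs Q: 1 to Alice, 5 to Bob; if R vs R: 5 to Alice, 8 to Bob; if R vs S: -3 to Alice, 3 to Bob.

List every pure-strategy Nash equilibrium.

(P, S), (Q, Q), and (R, R)

Check mutual best responses: a cell is a NE iff neither player can gain by unilaterally deviating.
Alice's best responses — vs P: R (payoff 5); vs Q: Q (payoff 5); vs R: R (payoff 5); vs S: P (payoff 8).
Bob's best responses — vs P: S (payoff 4); vs Q: Q (payoff 1); vs R: R (payoff 8).
Mutual best responses occur at (P, S), (Q, Q), and (R, R); at each, neither player gains by switching.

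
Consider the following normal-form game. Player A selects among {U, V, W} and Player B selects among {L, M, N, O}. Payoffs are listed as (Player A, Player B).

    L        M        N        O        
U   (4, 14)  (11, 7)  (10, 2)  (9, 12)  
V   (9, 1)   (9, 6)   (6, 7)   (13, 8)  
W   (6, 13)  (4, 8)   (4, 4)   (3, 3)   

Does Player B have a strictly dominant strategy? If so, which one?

A strategy is strictly dominant if it gives Player B a strictly higher payoff than every other strategy, against every choice by the opponent.
L is not dominant: against V, M gives 6 > 1.
M is not dominant: against U, L gives 14 > 7.
N is not dominant: against U, L gives 14 > 2.
O is not dominant: against U, L gives 14 > 12.
No single strategy is best against every opponent action.

No strictly dominant strategy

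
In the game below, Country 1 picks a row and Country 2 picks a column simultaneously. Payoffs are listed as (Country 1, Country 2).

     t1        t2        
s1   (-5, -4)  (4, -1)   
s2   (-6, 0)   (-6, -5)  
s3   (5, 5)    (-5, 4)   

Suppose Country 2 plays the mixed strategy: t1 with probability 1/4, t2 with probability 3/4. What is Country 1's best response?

Compute Country 1's expected payoff from each pure strategy against the given mix.
s1: (1/4)·(-5) + (3/4)·4 = 7/4
s2: (1/4)·(-6) + (3/4)·(-6) = -6
s3: (1/4)·5 + (3/4)·(-5) = -5/2
Highest expected payoff is 7/4, from s1.

s1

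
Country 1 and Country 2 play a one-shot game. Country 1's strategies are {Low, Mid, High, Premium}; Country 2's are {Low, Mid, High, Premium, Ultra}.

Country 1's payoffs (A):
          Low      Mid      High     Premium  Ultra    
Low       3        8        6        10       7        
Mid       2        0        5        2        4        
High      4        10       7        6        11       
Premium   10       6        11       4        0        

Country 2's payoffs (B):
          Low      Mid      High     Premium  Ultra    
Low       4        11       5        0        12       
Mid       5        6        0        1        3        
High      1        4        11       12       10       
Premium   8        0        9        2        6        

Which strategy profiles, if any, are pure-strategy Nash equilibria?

Find each player's best response to every opponent strategy; NE are the intersections.
Country 1's best responses — vs Low: Premium (payoff 10); vs Mid: High (payoff 10); vs High: Premium (payoff 11); vs Premium: Low (payoff 10); vs Ultra: High (payoff 11).
Country 2's best responses — vs Low: Ultra (payoff 12); vs Mid: Mid (payoff 6); vs High: Premium (payoff 12); vs Premium: High (payoff 9).
The only mutual best response is (Premium, High); neither player gains by switching there.

(Premium, High)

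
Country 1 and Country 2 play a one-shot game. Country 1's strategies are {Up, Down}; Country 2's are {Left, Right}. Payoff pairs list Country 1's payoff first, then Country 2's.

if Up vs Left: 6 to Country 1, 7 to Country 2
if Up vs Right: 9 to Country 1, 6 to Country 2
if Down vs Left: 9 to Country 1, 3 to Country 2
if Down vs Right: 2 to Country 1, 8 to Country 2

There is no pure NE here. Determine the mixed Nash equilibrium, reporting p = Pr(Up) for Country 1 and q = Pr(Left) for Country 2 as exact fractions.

In a mixed NE each player is indifferent between their pure strategies, so the opponent's mix sets the indifference.
Country 2 indifferent between Left and Right: p·7 + (1−p)·3 = p·6 + (1−p)·8 ⟹ 3 + 4p = 8 + (-2)p ⟹ p = 5/6.
Country 1 indifferent between Up and Down: q·6 + (1−q)·9 = q·9 + (1−q)·2 ⟹ 9 + (-3)q = 2 + 7q ⟹ q = 7/10.

p = 5/6, q = 7/10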